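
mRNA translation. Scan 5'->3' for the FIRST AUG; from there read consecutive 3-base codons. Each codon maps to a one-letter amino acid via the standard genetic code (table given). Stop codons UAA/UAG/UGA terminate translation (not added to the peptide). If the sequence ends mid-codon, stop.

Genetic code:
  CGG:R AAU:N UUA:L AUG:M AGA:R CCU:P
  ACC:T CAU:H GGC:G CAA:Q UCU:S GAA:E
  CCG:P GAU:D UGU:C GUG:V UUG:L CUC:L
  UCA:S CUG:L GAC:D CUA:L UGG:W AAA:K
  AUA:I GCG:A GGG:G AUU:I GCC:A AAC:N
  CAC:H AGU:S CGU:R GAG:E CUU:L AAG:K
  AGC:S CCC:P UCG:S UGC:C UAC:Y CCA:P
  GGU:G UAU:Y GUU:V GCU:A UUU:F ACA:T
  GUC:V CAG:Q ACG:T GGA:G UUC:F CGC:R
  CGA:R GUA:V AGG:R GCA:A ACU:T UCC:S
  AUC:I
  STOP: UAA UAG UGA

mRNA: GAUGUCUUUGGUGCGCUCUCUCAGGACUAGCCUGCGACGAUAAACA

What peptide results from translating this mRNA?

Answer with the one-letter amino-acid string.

start AUG at pos 1
pos 1: AUG -> M; peptide=M
pos 4: UCU -> S; peptide=MS
pos 7: UUG -> L; peptide=MSL
pos 10: GUG -> V; peptide=MSLV
pos 13: CGC -> R; peptide=MSLVR
pos 16: UCU -> S; peptide=MSLVRS
pos 19: CUC -> L; peptide=MSLVRSL
pos 22: AGG -> R; peptide=MSLVRSLR
pos 25: ACU -> T; peptide=MSLVRSLRT
pos 28: AGC -> S; peptide=MSLVRSLRTS
pos 31: CUG -> L; peptide=MSLVRSLRTSL
pos 34: CGA -> R; peptide=MSLVRSLRTSLR
pos 37: CGA -> R; peptide=MSLVRSLRTSLRR
pos 40: UAA -> STOP

Answer: MSLVRSLRTSLRR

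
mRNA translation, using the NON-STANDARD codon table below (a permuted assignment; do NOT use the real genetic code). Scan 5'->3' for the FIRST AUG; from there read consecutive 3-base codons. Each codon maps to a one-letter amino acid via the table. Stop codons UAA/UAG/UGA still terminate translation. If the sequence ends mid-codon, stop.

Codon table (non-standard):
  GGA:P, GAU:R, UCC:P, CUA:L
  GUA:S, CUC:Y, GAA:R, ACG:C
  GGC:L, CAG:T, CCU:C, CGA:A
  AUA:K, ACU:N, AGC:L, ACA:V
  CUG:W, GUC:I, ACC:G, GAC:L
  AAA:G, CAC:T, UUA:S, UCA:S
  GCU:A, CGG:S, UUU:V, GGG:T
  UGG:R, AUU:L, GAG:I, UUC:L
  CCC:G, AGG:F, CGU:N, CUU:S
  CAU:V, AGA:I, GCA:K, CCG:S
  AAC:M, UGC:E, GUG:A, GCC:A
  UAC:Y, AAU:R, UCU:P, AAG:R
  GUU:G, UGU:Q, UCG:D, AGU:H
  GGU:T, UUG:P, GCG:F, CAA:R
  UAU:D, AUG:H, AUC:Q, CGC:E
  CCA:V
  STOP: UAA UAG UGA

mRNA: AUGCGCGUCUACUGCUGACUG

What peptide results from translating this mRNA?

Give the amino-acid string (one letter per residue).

start AUG at pos 0
pos 0: AUG -> H; peptide=H
pos 3: CGC -> E; peptide=HE
pos 6: GUC -> I; peptide=HEI
pos 9: UAC -> Y; peptide=HEIY
pos 12: UGC -> E; peptide=HEIYE
pos 15: UGA -> STOP

Answer: HEIYE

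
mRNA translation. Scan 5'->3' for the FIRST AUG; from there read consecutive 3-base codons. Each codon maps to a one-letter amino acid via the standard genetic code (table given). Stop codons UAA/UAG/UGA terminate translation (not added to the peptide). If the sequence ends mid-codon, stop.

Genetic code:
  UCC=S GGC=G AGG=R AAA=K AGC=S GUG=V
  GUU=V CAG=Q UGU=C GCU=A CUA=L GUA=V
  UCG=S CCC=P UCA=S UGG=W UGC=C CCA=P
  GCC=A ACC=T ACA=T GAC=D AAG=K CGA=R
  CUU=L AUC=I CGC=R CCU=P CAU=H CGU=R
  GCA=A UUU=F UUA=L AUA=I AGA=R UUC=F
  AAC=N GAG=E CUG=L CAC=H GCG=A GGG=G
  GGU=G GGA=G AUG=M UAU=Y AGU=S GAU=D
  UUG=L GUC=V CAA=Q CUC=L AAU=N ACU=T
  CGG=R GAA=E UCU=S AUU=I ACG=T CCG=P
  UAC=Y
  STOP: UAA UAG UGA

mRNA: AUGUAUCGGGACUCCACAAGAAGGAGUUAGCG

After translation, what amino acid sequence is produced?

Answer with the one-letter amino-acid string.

start AUG at pos 0
pos 0: AUG -> M; peptide=M
pos 3: UAU -> Y; peptide=MY
pos 6: CGG -> R; peptide=MYR
pos 9: GAC -> D; peptide=MYRD
pos 12: UCC -> S; peptide=MYRDS
pos 15: ACA -> T; peptide=MYRDST
pos 18: AGA -> R; peptide=MYRDSTR
pos 21: AGG -> R; peptide=MYRDSTRR
pos 24: AGU -> S; peptide=MYRDSTRRS
pos 27: UAG -> STOP

Answer: MYRDSTRRS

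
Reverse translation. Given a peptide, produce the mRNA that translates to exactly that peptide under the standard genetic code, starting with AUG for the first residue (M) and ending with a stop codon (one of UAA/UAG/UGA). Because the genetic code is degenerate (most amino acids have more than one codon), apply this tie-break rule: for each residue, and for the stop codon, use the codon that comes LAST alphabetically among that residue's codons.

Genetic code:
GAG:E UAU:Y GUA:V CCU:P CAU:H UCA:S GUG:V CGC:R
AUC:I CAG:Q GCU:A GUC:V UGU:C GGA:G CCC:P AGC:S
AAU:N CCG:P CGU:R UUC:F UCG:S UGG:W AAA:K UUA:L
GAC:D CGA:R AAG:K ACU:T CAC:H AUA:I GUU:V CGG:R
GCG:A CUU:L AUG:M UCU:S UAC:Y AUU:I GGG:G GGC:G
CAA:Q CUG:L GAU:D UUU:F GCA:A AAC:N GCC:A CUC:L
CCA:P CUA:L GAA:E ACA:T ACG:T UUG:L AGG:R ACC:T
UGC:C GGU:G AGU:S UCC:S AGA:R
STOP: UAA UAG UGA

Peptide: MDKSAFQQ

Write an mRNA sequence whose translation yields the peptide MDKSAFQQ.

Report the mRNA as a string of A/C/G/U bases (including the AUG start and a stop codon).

residue 1: M -> AUG (start codon)
residue 2: D codons sorted = GAC,GAU -> pick last = GAU
residue 3: K codons sorted = AAA,AAG -> pick last = AAG
residue 4: S codons sorted = AGC,AGU,UCA,UCC,UCG,UCU -> pick last = UCU
residue 5: A codons sorted = GCA,GCC,GCG,GCU -> pick last = GCU
residue 6: F codons sorted = UUC,UUU -> pick last = UUU
residue 7: Q codons sorted = CAA,CAG -> pick last = CAG
residue 8: Q codons sorted = CAA,CAG -> pick last = CAG
terminator: stop codons sorted = UAA,UAG,UGA -> pick last = UGA

Answer: mRNA: AUGGAUAAGUCUGCUUUUCAGCAGUGA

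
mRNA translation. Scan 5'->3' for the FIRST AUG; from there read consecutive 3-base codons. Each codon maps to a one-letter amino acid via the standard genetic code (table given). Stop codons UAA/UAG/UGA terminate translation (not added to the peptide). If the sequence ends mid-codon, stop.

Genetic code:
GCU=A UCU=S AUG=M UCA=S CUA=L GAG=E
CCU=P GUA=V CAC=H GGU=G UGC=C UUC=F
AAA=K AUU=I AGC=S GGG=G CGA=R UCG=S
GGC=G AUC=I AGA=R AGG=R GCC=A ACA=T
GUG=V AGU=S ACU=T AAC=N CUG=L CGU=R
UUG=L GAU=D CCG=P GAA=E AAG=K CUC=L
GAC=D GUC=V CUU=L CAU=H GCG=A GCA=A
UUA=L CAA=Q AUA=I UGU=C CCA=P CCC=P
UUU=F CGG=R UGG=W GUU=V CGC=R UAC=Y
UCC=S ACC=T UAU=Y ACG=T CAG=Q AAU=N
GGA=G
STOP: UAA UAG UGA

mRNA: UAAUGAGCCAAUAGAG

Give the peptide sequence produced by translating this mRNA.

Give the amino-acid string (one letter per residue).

start AUG at pos 2
pos 2: AUG -> M; peptide=M
pos 5: AGC -> S; peptide=MS
pos 8: CAA -> Q; peptide=MSQ
pos 11: UAG -> STOP

Answer: MSQ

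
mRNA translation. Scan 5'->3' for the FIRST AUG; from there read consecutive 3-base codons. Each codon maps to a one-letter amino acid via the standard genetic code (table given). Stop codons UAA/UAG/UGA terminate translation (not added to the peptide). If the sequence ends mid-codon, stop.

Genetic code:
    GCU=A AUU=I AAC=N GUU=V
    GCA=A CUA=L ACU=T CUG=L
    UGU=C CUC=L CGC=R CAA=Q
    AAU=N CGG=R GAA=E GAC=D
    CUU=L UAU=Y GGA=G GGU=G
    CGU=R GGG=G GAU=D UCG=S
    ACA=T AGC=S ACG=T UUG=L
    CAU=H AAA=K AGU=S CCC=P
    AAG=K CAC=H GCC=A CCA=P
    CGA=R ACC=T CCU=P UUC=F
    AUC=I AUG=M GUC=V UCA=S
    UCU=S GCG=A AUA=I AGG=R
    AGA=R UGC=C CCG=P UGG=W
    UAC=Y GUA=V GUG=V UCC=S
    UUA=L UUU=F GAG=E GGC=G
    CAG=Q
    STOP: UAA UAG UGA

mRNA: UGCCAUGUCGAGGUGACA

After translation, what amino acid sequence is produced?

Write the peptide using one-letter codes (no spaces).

start AUG at pos 4
pos 4: AUG -> M; peptide=M
pos 7: UCG -> S; peptide=MS
pos 10: AGG -> R; peptide=MSR
pos 13: UGA -> STOP

Answer: MSR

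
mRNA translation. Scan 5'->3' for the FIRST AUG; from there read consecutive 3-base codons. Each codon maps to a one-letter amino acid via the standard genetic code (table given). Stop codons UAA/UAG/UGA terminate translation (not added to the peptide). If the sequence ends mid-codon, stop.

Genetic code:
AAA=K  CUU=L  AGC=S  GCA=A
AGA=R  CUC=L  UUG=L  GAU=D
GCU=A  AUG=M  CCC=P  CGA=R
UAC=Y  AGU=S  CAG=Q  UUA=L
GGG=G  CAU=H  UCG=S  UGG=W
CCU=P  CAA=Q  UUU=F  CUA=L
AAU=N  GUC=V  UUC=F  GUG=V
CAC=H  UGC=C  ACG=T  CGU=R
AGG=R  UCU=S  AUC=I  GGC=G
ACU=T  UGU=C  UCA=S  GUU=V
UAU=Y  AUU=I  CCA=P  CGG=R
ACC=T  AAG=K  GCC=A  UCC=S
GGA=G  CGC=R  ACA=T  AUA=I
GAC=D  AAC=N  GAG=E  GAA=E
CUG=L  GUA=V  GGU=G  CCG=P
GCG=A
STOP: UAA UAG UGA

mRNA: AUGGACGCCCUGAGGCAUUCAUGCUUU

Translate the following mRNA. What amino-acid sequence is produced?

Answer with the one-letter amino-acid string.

start AUG at pos 0
pos 0: AUG -> M; peptide=M
pos 3: GAC -> D; peptide=MD
pos 6: GCC -> A; peptide=MDA
pos 9: CUG -> L; peptide=MDAL
pos 12: AGG -> R; peptide=MDALR
pos 15: CAU -> H; peptide=MDALRH
pos 18: UCA -> S; peptide=MDALRHS
pos 21: UGC -> C; peptide=MDALRHSC
pos 24: UUU -> F; peptide=MDALRHSCF
pos 27: only 0 nt remain (<3), stop (end of mRNA)

Answer: MDALRHSCF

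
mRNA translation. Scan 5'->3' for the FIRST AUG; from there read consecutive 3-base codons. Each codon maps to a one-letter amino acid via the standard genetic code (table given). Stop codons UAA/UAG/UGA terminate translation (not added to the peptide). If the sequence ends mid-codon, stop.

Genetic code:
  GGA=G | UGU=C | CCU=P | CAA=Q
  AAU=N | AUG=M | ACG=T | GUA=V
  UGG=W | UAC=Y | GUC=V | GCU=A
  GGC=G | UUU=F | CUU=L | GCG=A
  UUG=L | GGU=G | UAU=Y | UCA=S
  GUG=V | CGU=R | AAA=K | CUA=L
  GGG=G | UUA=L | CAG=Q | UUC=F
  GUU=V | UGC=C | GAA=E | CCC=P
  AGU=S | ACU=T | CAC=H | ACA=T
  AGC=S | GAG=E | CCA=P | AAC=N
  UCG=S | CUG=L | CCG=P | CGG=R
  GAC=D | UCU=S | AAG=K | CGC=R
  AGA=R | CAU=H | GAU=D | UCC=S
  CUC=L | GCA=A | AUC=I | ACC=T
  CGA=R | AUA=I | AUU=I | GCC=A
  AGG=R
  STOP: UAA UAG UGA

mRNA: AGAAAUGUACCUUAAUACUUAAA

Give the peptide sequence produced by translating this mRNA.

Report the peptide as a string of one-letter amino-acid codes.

start AUG at pos 4
pos 4: AUG -> M; peptide=M
pos 7: UAC -> Y; peptide=MY
pos 10: CUU -> L; peptide=MYL
pos 13: AAU -> N; peptide=MYLN
pos 16: ACU -> T; peptide=MYLNT
pos 19: UAA -> STOP

Answer: MYLNT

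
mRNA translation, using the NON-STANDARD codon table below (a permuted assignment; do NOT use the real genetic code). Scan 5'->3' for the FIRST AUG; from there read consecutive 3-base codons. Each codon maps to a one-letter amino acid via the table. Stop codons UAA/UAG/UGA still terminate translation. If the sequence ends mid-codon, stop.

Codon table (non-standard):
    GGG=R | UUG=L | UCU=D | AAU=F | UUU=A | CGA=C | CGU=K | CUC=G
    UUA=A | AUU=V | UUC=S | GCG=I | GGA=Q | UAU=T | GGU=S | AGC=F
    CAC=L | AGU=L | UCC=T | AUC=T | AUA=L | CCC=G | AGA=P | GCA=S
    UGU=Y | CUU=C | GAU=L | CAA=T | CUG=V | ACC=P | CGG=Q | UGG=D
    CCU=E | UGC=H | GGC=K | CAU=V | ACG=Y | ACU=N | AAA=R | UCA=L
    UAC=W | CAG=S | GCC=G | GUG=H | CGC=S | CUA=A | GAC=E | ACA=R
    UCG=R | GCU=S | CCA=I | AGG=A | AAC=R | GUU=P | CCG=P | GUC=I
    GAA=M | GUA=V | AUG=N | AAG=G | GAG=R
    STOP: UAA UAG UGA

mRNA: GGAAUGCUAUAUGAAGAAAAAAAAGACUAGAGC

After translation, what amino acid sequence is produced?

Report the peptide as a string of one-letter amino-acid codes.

Answer: NATMMRRE

Derivation:
start AUG at pos 3
pos 3: AUG -> N; peptide=N
pos 6: CUA -> A; peptide=NA
pos 9: UAU -> T; peptide=NAT
pos 12: GAA -> M; peptide=NATM
pos 15: GAA -> M; peptide=NATMM
pos 18: AAA -> R; peptide=NATMMR
pos 21: AAA -> R; peptide=NATMMRR
pos 24: GAC -> E; peptide=NATMMRRE
pos 27: UAG -> STOP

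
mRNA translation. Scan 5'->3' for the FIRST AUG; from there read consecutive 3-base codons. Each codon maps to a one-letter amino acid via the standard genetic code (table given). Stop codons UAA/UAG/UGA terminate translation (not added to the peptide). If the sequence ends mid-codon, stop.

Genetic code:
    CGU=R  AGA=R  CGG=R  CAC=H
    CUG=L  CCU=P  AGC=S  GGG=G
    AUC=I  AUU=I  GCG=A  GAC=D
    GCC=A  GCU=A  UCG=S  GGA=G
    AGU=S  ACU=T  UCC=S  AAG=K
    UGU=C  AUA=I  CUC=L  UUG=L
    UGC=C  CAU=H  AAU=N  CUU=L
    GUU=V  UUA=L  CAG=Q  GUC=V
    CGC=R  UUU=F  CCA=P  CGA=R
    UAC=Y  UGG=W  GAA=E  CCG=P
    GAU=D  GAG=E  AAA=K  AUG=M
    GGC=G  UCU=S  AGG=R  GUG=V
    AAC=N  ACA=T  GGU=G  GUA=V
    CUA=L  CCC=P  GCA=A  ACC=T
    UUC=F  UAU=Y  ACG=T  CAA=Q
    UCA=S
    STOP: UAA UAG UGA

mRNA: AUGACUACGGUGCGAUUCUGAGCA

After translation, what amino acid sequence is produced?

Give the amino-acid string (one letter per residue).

Answer: MTTVRF

Derivation:
start AUG at pos 0
pos 0: AUG -> M; peptide=M
pos 3: ACU -> T; peptide=MT
pos 6: ACG -> T; peptide=MTT
pos 9: GUG -> V; peptide=MTTV
pos 12: CGA -> R; peptide=MTTVR
pos 15: UUC -> F; peptide=MTTVRF
pos 18: UGA -> STOP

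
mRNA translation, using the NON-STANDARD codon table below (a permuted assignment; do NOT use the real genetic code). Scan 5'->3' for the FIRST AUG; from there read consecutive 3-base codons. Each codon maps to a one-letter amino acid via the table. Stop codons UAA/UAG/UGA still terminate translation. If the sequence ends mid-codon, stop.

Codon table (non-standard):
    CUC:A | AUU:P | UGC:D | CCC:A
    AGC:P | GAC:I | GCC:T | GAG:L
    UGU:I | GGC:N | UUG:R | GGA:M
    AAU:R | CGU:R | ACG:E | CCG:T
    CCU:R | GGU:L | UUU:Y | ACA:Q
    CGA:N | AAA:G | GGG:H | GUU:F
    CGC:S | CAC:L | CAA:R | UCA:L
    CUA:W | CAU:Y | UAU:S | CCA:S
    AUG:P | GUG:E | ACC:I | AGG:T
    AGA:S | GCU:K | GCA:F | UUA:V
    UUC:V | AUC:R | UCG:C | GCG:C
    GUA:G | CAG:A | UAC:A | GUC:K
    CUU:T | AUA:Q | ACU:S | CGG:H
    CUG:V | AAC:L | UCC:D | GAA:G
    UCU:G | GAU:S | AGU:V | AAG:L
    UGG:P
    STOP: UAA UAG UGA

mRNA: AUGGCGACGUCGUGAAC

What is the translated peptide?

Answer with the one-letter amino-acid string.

start AUG at pos 0
pos 0: AUG -> P; peptide=P
pos 3: GCG -> C; peptide=PC
pos 6: ACG -> E; peptide=PCE
pos 9: UCG -> C; peptide=PCEC
pos 12: UGA -> STOP

Answer: PCEC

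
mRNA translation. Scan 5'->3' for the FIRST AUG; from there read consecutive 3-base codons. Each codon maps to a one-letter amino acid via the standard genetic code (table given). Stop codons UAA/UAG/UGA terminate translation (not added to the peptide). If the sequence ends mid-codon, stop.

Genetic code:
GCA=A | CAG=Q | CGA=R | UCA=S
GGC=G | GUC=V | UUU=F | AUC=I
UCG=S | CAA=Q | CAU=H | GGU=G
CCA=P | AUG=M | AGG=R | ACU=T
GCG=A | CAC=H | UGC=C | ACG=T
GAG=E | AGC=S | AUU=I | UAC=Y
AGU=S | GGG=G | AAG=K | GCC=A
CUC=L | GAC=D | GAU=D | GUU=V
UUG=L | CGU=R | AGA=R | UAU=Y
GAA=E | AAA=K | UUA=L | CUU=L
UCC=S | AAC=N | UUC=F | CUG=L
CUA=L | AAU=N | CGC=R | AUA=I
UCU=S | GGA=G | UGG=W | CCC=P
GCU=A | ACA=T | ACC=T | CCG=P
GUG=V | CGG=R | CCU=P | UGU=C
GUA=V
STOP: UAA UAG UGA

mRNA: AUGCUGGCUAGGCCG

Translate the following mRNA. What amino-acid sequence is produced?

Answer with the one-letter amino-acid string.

start AUG at pos 0
pos 0: AUG -> M; peptide=M
pos 3: CUG -> L; peptide=ML
pos 6: GCU -> A; peptide=MLA
pos 9: AGG -> R; peptide=MLAR
pos 12: CCG -> P; peptide=MLARP
pos 15: only 0 nt remain (<3), stop (end of mRNA)

Answer: MLARP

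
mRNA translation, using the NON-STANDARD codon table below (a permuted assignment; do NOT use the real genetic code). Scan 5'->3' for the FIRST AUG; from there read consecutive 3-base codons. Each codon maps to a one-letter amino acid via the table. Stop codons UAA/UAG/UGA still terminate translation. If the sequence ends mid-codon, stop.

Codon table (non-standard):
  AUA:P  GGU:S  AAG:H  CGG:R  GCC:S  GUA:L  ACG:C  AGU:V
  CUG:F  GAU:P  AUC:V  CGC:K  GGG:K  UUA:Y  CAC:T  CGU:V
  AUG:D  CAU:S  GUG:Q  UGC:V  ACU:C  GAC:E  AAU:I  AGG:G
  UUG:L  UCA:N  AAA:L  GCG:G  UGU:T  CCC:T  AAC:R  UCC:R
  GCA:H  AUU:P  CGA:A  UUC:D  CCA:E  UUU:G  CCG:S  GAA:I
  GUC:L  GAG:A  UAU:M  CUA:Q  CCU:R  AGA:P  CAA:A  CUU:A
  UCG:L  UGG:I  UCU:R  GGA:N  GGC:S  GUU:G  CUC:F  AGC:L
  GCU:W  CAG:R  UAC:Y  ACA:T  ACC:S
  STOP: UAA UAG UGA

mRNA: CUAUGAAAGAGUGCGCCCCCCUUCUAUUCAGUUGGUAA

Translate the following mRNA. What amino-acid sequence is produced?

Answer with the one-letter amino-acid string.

start AUG at pos 2
pos 2: AUG -> D; peptide=D
pos 5: AAA -> L; peptide=DL
pos 8: GAG -> A; peptide=DLA
pos 11: UGC -> V; peptide=DLAV
pos 14: GCC -> S; peptide=DLAVS
pos 17: CCC -> T; peptide=DLAVST
pos 20: CUU -> A; peptide=DLAVSTA
pos 23: CUA -> Q; peptide=DLAVSTAQ
pos 26: UUC -> D; peptide=DLAVSTAQD
pos 29: AGU -> V; peptide=DLAVSTAQDV
pos 32: UGG -> I; peptide=DLAVSTAQDVI
pos 35: UAA -> STOP

Answer: DLAVSTAQDVI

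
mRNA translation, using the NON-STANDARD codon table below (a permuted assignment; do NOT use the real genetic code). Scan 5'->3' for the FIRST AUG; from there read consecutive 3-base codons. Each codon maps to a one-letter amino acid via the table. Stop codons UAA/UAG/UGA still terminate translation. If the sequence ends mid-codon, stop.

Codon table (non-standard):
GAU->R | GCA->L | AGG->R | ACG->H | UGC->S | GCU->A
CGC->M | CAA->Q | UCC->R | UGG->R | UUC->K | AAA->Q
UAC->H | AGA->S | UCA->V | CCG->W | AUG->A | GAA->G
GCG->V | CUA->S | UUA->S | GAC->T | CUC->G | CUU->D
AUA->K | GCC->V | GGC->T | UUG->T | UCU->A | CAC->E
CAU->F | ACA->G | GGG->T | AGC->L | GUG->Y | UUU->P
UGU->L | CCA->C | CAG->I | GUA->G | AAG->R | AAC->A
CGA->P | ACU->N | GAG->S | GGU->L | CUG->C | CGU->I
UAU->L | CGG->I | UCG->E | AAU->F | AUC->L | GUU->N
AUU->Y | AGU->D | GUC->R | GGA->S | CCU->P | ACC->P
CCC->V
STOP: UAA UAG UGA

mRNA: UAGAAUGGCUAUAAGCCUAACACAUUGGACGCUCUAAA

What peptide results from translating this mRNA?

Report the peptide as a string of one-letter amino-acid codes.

start AUG at pos 4
pos 4: AUG -> A; peptide=A
pos 7: GCU -> A; peptide=AA
pos 10: AUA -> K; peptide=AAK
pos 13: AGC -> L; peptide=AAKL
pos 16: CUA -> S; peptide=AAKLS
pos 19: ACA -> G; peptide=AAKLSG
pos 22: CAU -> F; peptide=AAKLSGF
pos 25: UGG -> R; peptide=AAKLSGFR
pos 28: ACG -> H; peptide=AAKLSGFRH
pos 31: CUC -> G; peptide=AAKLSGFRHG
pos 34: UAA -> STOP

Answer: AAKLSGFRHG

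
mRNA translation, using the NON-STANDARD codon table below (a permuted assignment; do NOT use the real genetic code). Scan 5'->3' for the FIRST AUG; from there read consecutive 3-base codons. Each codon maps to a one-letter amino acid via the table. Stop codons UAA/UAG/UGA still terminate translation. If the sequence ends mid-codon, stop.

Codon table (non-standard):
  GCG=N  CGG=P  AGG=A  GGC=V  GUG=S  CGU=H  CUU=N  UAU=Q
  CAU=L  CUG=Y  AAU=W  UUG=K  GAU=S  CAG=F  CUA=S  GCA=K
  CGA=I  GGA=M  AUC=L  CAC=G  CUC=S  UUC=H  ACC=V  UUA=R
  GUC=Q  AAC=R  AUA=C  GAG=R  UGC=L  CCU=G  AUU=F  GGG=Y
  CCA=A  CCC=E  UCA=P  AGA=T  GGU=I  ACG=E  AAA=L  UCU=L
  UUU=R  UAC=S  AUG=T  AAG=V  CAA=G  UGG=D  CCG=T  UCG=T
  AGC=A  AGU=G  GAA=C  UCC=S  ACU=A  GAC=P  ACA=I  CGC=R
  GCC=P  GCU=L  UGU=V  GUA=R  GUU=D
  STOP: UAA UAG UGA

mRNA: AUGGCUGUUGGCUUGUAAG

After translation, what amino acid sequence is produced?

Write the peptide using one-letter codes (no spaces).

start AUG at pos 0
pos 0: AUG -> T; peptide=T
pos 3: GCU -> L; peptide=TL
pos 6: GUU -> D; peptide=TLD
pos 9: GGC -> V; peptide=TLDV
pos 12: UUG -> K; peptide=TLDVK
pos 15: UAA -> STOP

Answer: TLDVK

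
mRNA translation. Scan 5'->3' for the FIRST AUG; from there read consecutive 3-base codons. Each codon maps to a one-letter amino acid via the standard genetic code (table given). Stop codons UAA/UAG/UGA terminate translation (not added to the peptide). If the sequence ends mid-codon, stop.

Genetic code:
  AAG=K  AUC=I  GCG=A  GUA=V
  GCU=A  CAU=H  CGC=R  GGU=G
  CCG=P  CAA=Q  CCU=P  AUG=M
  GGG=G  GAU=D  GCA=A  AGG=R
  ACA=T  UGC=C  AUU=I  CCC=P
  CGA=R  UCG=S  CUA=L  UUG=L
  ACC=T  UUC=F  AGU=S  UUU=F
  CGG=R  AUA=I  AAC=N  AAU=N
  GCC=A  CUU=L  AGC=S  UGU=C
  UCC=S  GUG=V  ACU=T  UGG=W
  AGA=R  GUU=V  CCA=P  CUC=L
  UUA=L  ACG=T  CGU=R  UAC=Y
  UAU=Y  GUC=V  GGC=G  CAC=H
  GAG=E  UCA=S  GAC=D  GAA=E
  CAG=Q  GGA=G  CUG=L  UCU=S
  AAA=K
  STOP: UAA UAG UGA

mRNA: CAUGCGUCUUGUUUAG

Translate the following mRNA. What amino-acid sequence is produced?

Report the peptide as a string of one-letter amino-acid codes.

Answer: MRLV

Derivation:
start AUG at pos 1
pos 1: AUG -> M; peptide=M
pos 4: CGU -> R; peptide=MR
pos 7: CUU -> L; peptide=MRL
pos 10: GUU -> V; peptide=MRLV
pos 13: UAG -> STOP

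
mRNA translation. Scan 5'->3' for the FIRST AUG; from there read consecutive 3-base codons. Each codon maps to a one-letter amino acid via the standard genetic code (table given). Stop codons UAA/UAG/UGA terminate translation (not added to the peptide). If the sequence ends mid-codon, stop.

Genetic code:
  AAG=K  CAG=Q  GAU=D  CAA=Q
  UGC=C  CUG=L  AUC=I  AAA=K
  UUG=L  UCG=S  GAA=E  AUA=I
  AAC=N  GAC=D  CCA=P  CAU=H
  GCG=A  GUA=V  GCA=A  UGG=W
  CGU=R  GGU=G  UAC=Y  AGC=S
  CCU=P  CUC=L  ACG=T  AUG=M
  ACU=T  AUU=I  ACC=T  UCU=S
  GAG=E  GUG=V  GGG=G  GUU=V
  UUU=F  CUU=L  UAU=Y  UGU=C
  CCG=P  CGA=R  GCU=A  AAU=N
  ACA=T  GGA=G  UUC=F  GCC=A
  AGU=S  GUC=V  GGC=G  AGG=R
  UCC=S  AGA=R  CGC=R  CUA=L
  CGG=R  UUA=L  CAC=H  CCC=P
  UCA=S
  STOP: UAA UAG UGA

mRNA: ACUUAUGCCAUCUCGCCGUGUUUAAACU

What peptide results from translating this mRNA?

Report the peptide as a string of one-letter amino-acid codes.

start AUG at pos 4
pos 4: AUG -> M; peptide=M
pos 7: CCA -> P; peptide=MP
pos 10: UCU -> S; peptide=MPS
pos 13: CGC -> R; peptide=MPSR
pos 16: CGU -> R; peptide=MPSRR
pos 19: GUU -> V; peptide=MPSRRV
pos 22: UAA -> STOP

Answer: MPSRRV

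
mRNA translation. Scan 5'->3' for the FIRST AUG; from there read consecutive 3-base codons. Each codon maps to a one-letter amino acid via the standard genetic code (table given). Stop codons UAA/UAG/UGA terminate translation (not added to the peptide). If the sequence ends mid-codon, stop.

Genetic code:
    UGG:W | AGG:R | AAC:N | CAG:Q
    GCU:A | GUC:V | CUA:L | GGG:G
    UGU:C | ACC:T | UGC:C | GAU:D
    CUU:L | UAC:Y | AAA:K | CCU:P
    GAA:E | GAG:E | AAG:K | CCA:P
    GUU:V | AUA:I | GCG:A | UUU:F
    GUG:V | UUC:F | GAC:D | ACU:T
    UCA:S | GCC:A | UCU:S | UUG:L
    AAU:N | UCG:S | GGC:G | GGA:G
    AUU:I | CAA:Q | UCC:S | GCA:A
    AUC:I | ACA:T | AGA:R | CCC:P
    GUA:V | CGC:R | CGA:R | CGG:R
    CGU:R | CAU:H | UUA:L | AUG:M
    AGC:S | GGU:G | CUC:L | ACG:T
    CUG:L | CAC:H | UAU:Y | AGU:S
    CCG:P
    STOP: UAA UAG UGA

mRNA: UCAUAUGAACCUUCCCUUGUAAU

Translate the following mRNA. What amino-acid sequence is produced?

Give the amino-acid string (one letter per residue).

Answer: MNLPL

Derivation:
start AUG at pos 4
pos 4: AUG -> M; peptide=M
pos 7: AAC -> N; peptide=MN
pos 10: CUU -> L; peptide=MNL
pos 13: CCC -> P; peptide=MNLP
pos 16: UUG -> L; peptide=MNLPL
pos 19: UAA -> STOP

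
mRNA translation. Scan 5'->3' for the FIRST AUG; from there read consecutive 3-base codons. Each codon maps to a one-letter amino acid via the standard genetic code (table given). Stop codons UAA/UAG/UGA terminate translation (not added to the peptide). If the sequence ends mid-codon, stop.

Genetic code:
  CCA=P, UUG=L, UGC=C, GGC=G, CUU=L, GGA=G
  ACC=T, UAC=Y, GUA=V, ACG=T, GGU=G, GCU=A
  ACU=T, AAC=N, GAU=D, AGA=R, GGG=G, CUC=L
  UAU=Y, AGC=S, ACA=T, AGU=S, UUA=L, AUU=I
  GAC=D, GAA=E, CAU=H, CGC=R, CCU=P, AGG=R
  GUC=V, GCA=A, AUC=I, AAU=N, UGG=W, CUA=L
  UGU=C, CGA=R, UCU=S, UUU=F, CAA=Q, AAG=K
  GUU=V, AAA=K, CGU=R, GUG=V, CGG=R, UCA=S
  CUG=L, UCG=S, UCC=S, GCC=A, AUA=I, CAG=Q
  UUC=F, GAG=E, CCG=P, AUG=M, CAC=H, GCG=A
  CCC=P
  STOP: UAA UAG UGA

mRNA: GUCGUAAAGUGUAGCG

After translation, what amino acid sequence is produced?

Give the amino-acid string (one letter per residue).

no AUG start codon found

Answer: (empty: no AUG start codon)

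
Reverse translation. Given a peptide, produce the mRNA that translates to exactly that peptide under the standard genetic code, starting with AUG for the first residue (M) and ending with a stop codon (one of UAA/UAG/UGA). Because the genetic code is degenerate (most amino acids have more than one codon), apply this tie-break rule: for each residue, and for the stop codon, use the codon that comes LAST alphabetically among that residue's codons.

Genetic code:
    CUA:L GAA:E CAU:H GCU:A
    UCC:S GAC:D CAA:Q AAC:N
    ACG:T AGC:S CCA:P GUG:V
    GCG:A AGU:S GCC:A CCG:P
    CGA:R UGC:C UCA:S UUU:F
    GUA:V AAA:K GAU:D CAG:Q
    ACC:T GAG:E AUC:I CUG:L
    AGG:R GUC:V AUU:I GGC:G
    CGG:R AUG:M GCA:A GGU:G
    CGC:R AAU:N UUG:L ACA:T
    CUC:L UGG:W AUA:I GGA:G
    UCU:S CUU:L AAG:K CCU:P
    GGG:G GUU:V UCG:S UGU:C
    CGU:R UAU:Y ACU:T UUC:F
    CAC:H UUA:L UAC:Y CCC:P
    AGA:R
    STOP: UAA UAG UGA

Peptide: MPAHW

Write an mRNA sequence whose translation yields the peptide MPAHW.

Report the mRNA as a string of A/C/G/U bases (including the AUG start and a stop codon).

residue 1: M -> AUG (start codon)
residue 2: P codons sorted = CCA,CCC,CCG,CCU -> pick last = CCU
residue 3: A codons sorted = GCA,GCC,GCG,GCU -> pick last = GCU
residue 4: H codons sorted = CAC,CAU -> pick last = CAU
residue 5: W -> UGG (only codon)
terminator: stop codons sorted = UAA,UAG,UGA -> pick last = UGA

Answer: mRNA: AUGCCUGCUCAUUGGUGA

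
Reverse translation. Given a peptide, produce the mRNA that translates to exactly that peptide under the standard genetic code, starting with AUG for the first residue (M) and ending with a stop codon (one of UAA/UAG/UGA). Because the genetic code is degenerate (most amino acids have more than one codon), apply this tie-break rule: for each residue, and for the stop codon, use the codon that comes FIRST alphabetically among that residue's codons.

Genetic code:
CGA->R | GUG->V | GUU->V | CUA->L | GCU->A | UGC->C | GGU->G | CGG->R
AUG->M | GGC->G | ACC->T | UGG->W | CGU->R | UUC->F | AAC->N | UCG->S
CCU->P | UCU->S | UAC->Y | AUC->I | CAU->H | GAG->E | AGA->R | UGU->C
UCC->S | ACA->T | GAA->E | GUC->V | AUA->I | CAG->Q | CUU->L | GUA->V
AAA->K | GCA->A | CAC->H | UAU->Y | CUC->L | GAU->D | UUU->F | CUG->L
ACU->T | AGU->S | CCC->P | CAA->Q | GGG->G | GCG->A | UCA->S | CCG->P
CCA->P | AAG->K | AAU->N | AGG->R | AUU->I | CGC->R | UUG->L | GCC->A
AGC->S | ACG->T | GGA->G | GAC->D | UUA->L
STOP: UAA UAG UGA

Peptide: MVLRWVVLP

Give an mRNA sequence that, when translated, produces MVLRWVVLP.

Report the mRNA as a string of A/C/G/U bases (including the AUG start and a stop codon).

Answer: mRNA: AUGGUACUAAGAUGGGUAGUACUACCAUAA

Derivation:
residue 1: M -> AUG (start codon)
residue 2: V codons sorted = GUA,GUC,GUG,GUU -> pick first = GUA
residue 3: L codons sorted = CUA,CUC,CUG,CUU,UUA,UUG -> pick first = CUA
residue 4: R codons sorted = AGA,AGG,CGA,CGC,CGG,CGU -> pick first = AGA
residue 5: W -> UGG (only codon)
residue 6: V codons sorted = GUA,GUC,GUG,GUU -> pick first = GUA
residue 7: V codons sorted = GUA,GUC,GUG,GUU -> pick first = GUA
residue 8: L codons sorted = CUA,CUC,CUG,CUU,UUA,UUG -> pick first = CUA
residue 9: P codons sorted = CCA,CCC,CCG,CCU -> pick first = CCA
terminator: stop codons sorted = UAA,UAG,UGA -> pick first = UAA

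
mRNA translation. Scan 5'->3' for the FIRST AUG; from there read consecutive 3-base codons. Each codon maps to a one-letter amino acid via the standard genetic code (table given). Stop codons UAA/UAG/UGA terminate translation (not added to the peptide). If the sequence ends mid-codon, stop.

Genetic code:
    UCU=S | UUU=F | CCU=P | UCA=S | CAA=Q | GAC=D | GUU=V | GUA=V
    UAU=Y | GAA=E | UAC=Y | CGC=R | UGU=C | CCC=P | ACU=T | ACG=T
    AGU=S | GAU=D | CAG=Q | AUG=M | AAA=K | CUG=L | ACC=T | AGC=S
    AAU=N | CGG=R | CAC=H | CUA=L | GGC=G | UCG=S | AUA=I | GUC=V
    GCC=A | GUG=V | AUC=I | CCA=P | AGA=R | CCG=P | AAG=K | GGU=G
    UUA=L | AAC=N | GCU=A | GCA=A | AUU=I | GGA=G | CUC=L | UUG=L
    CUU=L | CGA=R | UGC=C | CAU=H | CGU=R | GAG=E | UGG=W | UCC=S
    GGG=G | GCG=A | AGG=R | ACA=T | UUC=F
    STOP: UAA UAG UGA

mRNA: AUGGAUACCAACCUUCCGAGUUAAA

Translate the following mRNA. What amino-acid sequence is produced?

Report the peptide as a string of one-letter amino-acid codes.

Answer: MDTNLPS

Derivation:
start AUG at pos 0
pos 0: AUG -> M; peptide=M
pos 3: GAU -> D; peptide=MD
pos 6: ACC -> T; peptide=MDT
pos 9: AAC -> N; peptide=MDTN
pos 12: CUU -> L; peptide=MDTNL
pos 15: CCG -> P; peptide=MDTNLP
pos 18: AGU -> S; peptide=MDTNLPS
pos 21: UAA -> STOP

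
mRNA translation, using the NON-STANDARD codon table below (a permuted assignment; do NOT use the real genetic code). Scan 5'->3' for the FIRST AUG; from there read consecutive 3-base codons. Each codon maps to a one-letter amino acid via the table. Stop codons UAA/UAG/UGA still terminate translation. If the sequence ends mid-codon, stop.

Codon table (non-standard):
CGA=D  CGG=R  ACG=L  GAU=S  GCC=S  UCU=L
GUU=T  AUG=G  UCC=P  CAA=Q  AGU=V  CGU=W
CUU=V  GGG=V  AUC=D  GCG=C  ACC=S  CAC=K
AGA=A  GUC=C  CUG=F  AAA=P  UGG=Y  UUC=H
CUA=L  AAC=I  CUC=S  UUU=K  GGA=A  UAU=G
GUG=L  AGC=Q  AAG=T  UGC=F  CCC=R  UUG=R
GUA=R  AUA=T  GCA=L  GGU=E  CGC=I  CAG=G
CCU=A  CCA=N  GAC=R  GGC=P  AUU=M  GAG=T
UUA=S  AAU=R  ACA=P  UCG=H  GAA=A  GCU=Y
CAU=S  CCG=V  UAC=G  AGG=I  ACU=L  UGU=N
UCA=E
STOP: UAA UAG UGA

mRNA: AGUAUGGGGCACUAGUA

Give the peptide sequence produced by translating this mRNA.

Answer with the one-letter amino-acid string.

start AUG at pos 3
pos 3: AUG -> G; peptide=G
pos 6: GGG -> V; peptide=GV
pos 9: CAC -> K; peptide=GVK
pos 12: UAG -> STOP

Answer: GVK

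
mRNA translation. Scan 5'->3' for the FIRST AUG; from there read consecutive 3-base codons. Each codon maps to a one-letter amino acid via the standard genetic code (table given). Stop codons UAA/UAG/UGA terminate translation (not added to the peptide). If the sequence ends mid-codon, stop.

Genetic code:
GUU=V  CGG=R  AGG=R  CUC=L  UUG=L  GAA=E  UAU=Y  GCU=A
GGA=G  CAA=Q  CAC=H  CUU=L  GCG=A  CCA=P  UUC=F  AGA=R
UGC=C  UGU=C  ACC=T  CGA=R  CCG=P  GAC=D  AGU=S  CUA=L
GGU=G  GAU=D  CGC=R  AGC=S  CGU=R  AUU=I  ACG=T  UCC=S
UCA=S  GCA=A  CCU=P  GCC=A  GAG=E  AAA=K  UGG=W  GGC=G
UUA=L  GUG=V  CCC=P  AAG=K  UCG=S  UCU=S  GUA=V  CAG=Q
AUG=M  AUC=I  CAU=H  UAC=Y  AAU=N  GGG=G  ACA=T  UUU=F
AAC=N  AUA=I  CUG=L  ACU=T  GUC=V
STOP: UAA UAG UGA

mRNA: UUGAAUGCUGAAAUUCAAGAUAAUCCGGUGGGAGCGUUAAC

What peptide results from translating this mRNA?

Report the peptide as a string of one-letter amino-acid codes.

start AUG at pos 4
pos 4: AUG -> M; peptide=M
pos 7: CUG -> L; peptide=ML
pos 10: AAA -> K; peptide=MLK
pos 13: UUC -> F; peptide=MLKF
pos 16: AAG -> K; peptide=MLKFK
pos 19: AUA -> I; peptide=MLKFKI
pos 22: AUC -> I; peptide=MLKFKII
pos 25: CGG -> R; peptide=MLKFKIIR
pos 28: UGG -> W; peptide=MLKFKIIRW
pos 31: GAG -> E; peptide=MLKFKIIRWE
pos 34: CGU -> R; peptide=MLKFKIIRWER
pos 37: UAA -> STOP

Answer: MLKFKIIRWER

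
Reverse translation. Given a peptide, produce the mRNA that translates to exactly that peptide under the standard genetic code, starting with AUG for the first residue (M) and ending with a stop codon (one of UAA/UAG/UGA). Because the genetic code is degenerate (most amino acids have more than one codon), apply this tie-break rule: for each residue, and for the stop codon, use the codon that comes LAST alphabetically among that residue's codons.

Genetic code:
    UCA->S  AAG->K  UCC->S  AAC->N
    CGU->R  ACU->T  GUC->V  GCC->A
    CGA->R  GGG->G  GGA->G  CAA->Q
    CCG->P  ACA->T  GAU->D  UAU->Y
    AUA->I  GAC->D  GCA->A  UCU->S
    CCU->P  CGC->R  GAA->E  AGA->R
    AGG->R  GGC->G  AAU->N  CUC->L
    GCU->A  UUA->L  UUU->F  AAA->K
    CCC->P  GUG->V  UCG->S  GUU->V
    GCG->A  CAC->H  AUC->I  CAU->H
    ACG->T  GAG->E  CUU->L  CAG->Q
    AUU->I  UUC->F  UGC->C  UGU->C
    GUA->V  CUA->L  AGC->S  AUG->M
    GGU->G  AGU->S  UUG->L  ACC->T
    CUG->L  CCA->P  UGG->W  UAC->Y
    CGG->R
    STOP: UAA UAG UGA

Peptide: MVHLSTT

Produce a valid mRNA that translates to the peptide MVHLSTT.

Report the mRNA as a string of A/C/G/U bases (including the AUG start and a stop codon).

residue 1: M -> AUG (start codon)
residue 2: V codons sorted = GUA,GUC,GUG,GUU -> pick last = GUU
residue 3: H codons sorted = CAC,CAU -> pick last = CAU
residue 4: L codons sorted = CUA,CUC,CUG,CUU,UUA,UUG -> pick last = UUG
residue 5: S codons sorted = AGC,AGU,UCA,UCC,UCG,UCU -> pick last = UCU
residue 6: T codons sorted = ACA,ACC,ACG,ACU -> pick last = ACU
residue 7: T codons sorted = ACA,ACC,ACG,ACU -> pick last = ACU
terminator: stop codons sorted = UAA,UAG,UGA -> pick last = UGA

Answer: mRNA: AUGGUUCAUUUGUCUACUACUUGA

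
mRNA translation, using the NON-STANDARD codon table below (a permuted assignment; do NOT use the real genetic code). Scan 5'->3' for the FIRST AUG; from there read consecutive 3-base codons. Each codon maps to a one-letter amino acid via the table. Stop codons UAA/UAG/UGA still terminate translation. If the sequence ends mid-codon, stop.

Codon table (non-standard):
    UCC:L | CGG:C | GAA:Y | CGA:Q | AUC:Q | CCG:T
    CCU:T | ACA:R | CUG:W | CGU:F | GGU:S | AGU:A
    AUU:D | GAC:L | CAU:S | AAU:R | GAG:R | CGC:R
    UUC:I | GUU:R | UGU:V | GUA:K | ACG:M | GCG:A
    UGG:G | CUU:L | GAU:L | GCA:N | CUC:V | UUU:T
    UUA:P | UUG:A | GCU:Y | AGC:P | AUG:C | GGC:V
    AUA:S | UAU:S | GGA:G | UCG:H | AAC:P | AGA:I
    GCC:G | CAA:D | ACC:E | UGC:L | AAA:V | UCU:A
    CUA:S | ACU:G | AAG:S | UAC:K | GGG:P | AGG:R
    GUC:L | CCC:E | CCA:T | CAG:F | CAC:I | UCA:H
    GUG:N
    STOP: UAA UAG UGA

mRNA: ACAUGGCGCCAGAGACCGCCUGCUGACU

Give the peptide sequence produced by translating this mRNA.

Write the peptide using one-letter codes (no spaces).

Answer: CATREGL

Derivation:
start AUG at pos 2
pos 2: AUG -> C; peptide=C
pos 5: GCG -> A; peptide=CA
pos 8: CCA -> T; peptide=CAT
pos 11: GAG -> R; peptide=CATR
pos 14: ACC -> E; peptide=CATRE
pos 17: GCC -> G; peptide=CATREG
pos 20: UGC -> L; peptide=CATREGL
pos 23: UGA -> STOP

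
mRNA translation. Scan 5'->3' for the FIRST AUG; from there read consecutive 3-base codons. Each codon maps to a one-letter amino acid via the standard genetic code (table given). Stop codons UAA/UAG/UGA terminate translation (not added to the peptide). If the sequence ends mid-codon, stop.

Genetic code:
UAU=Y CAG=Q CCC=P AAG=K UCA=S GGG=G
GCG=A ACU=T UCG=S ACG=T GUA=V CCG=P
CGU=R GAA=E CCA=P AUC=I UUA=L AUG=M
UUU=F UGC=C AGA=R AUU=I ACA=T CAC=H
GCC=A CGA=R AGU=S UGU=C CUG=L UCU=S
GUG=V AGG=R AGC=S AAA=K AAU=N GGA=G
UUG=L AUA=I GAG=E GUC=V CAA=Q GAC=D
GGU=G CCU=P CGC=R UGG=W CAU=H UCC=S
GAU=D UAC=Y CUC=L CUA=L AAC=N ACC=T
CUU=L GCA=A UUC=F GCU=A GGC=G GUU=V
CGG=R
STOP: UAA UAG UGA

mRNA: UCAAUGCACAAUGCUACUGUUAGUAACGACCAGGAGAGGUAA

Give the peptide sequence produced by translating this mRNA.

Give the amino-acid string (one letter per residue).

Answer: MHNATVSNDQER

Derivation:
start AUG at pos 3
pos 3: AUG -> M; peptide=M
pos 6: CAC -> H; peptide=MH
pos 9: AAU -> N; peptide=MHN
pos 12: GCU -> A; peptide=MHNA
pos 15: ACU -> T; peptide=MHNAT
pos 18: GUU -> V; peptide=MHNATV
pos 21: AGU -> S; peptide=MHNATVS
pos 24: AAC -> N; peptide=MHNATVSN
pos 27: GAC -> D; peptide=MHNATVSND
pos 30: CAG -> Q; peptide=MHNATVSNDQ
pos 33: GAG -> E; peptide=MHNATVSNDQE
pos 36: AGG -> R; peptide=MHNATVSNDQER
pos 39: UAA -> STOP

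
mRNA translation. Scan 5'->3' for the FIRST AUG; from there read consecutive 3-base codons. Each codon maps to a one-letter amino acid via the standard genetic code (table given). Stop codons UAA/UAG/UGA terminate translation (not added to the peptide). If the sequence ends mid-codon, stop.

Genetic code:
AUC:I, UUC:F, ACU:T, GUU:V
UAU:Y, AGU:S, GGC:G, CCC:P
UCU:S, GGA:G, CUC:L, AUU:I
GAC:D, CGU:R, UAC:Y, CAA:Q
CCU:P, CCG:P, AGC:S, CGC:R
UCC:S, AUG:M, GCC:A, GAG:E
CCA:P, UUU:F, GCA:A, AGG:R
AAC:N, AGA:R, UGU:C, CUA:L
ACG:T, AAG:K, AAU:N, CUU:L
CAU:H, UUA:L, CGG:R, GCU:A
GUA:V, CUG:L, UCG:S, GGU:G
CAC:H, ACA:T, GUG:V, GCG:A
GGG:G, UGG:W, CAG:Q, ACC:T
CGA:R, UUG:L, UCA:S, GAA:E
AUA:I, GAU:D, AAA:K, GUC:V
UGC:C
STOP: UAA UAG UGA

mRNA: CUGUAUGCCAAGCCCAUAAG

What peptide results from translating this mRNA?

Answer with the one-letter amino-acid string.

start AUG at pos 4
pos 4: AUG -> M; peptide=M
pos 7: CCA -> P; peptide=MP
pos 10: AGC -> S; peptide=MPS
pos 13: CCA -> P; peptide=MPSP
pos 16: UAA -> STOP

Answer: MPSP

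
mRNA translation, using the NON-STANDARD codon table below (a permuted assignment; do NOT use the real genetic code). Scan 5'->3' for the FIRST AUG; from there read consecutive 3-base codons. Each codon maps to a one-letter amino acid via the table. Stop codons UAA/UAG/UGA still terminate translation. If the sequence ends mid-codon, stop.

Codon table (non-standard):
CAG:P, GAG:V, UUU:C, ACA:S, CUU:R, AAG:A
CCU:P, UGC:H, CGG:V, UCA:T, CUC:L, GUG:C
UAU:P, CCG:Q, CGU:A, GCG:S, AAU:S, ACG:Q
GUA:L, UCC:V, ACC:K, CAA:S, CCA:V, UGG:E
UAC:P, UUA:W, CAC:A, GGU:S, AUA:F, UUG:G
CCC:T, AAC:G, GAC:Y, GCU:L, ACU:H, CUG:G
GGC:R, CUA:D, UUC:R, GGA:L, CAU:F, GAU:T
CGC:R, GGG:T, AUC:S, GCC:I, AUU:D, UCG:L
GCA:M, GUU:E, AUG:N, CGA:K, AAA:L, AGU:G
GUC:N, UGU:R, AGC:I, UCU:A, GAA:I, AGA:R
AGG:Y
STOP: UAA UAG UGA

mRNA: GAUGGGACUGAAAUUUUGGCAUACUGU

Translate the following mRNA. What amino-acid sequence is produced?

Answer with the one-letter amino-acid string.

start AUG at pos 1
pos 1: AUG -> N; peptide=N
pos 4: GGA -> L; peptide=NL
pos 7: CUG -> G; peptide=NLG
pos 10: AAA -> L; peptide=NLGL
pos 13: UUU -> C; peptide=NLGLC
pos 16: UGG -> E; peptide=NLGLCE
pos 19: CAU -> F; peptide=NLGLCEF
pos 22: ACU -> H; peptide=NLGLCEFH
pos 25: only 2 nt remain (<3), stop (end of mRNA)

Answer: NLGLCEFH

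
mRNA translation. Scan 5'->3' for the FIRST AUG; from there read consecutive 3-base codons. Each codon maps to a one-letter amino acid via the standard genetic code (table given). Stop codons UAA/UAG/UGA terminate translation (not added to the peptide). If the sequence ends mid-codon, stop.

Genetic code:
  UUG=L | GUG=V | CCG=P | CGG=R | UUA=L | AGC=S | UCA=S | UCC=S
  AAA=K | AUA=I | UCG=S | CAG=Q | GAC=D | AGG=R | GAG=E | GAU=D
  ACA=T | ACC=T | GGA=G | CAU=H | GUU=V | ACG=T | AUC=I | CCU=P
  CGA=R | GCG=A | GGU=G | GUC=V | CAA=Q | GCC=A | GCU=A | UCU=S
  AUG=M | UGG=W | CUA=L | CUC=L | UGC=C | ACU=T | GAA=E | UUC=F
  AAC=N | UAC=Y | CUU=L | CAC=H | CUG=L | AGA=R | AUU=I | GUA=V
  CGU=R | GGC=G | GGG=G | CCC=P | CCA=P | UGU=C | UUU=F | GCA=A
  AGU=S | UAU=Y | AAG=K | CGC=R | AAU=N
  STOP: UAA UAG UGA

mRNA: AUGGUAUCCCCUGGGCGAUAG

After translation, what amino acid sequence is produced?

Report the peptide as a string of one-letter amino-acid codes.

start AUG at pos 0
pos 0: AUG -> M; peptide=M
pos 3: GUA -> V; peptide=MV
pos 6: UCC -> S; peptide=MVS
pos 9: CCU -> P; peptide=MVSP
pos 12: GGG -> G; peptide=MVSPG
pos 15: CGA -> R; peptide=MVSPGR
pos 18: UAG -> STOP

Answer: MVSPGR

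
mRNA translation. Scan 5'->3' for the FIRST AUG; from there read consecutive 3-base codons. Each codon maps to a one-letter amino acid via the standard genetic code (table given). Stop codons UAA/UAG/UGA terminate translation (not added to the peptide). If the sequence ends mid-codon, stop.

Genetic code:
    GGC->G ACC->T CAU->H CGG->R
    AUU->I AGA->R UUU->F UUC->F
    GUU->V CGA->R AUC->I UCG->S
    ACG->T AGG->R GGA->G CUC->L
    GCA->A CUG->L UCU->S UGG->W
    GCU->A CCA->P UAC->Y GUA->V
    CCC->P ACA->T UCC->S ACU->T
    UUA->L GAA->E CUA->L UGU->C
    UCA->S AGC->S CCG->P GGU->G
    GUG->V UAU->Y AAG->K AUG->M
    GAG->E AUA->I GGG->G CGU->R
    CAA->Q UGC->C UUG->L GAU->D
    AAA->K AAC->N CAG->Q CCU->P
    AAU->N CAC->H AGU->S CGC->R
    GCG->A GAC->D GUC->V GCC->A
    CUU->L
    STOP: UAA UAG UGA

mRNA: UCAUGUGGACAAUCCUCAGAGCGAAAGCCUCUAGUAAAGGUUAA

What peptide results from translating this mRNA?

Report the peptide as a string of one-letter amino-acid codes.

start AUG at pos 2
pos 2: AUG -> M; peptide=M
pos 5: UGG -> W; peptide=MW
pos 8: ACA -> T; peptide=MWT
pos 11: AUC -> I; peptide=MWTI
pos 14: CUC -> L; peptide=MWTIL
pos 17: AGA -> R; peptide=MWTILR
pos 20: GCG -> A; peptide=MWTILRA
pos 23: AAA -> K; peptide=MWTILRAK
pos 26: GCC -> A; peptide=MWTILRAKA
pos 29: UCU -> S; peptide=MWTILRAKAS
pos 32: AGU -> S; peptide=MWTILRAKASS
pos 35: AAA -> K; peptide=MWTILRAKASSK
pos 38: GGU -> G; peptide=MWTILRAKASSKG
pos 41: UAA -> STOP

Answer: MWTILRAKASSKG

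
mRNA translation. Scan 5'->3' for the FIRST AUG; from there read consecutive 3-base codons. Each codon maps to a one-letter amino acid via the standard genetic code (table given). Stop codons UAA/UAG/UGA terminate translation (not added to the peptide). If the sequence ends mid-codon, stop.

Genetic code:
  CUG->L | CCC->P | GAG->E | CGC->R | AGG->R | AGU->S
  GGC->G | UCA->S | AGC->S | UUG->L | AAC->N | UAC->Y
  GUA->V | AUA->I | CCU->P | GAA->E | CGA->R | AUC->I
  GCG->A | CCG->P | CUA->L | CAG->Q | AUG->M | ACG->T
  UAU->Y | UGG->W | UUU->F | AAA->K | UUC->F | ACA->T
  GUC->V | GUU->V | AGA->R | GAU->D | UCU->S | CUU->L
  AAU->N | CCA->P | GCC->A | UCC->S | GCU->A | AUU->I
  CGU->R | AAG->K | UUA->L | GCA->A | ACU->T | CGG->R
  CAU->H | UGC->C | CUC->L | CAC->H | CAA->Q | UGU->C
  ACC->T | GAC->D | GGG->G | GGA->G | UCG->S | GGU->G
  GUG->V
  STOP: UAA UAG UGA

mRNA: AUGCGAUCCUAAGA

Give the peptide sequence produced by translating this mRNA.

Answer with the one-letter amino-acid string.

start AUG at pos 0
pos 0: AUG -> M; peptide=M
pos 3: CGA -> R; peptide=MR
pos 6: UCC -> S; peptide=MRS
pos 9: UAA -> STOP

Answer: MRS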